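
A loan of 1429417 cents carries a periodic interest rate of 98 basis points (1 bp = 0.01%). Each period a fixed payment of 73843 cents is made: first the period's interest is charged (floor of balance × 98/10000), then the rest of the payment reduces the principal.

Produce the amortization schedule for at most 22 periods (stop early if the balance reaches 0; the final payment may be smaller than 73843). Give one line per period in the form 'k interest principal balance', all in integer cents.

1 14008 59835 1369582
2 13421 60422 1309160
3 12829 61014 1248146
4 12231 61612 1186534
5 11628 62215 1124319
6 11018 62825 1061494
7 10402 63441 998053
8 9780 64063 933990
9 9153 64690 869300
10 8519 65324 803976
11 7878 65965 738011
12 7232 66611 671400
13 6579 67264 604136
14 5920 67923 536213
15 5254 68589 467624
16 4582 69261 398363
17 3903 69940 328423
18 3218 70625 257798
19 2526 71317 186481
20 1827 72016 114465
21 1121 72722 41743
22 409 41743 0

1. interest=⌊1429417·98/10000⌋=14008; principal=73843-14008=59835; balance=1429417-59835=1369582
2. interest=⌊1369582·98/10000⌋=13421; principal=73843-13421=60422; balance=1369582-60422=1309160
3. interest=⌊1309160·98/10000⌋=12829; principal=73843-12829=61014; balance=1309160-61014=1248146
4. interest=⌊1248146·98/10000⌋=12231; principal=73843-12231=61612; balance=1248146-61612=1186534
5. interest=⌊1186534·98/10000⌋=11628; principal=73843-11628=62215; balance=1186534-62215=1124319
6. interest=⌊1124319·98/10000⌋=11018; principal=73843-11018=62825; balance=1124319-62825=1061494
7. interest=⌊1061494·98/10000⌋=10402; principal=73843-10402=63441; balance=1061494-63441=998053
8. interest=⌊998053·98/10000⌋=9780; principal=73843-9780=64063; balance=998053-64063=933990
9. interest=⌊933990·98/10000⌋=9153; principal=73843-9153=64690; balance=933990-64690=869300
10. interest=⌊869300·98/10000⌋=8519; principal=73843-8519=65324; balance=869300-65324=803976
11. interest=⌊803976·98/10000⌋=7878; principal=73843-7878=65965; balance=803976-65965=738011
12. interest=⌊738011·98/10000⌋=7232; principal=73843-7232=66611; balance=738011-66611=671400
13. interest=⌊671400·98/10000⌋=6579; principal=73843-6579=67264; balance=671400-67264=604136
14. interest=⌊604136·98/10000⌋=5920; principal=73843-5920=67923; balance=604136-67923=536213
15. interest=⌊536213·98/10000⌋=5254; principal=73843-5254=68589; balance=536213-68589=467624
16. interest=⌊467624·98/10000⌋=4582; principal=73843-4582=69261; balance=467624-69261=398363
17. interest=⌊398363·98/10000⌋=3903; principal=73843-3903=69940; balance=398363-69940=328423
18. interest=⌊328423·98/10000⌋=3218; principal=73843-3218=70625; balance=328423-70625=257798
19. interest=⌊257798·98/10000⌋=2526; principal=73843-2526=71317; balance=257798-71317=186481
20. interest=⌊186481·98/10000⌋=1827; principal=73843-1827=72016; balance=186481-72016=114465
21. interest=⌊114465·98/10000⌋=1121; principal=73843-1121=72722; balance=114465-72722=41743
22. interest=⌊41743·98/10000⌋=409; principal=min(73843-409,41743)=41743; balance=41743-41743=0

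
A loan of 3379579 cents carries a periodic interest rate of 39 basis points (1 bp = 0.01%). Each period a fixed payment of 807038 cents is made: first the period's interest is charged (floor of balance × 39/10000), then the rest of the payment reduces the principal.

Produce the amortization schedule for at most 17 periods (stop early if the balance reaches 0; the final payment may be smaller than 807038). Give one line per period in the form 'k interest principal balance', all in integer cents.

1 13180 793858 2585721
2 10084 796954 1788767
3 6976 800062 988705
4 3855 803183 185522
5 723 185522 0

1. interest=⌊3379579·39/10000⌋=13180; principal=807038-13180=793858; balance=3379579-793858=2585721
2. interest=⌊2585721·39/10000⌋=10084; principal=807038-10084=796954; balance=2585721-796954=1788767
3. interest=⌊1788767·39/10000⌋=6976; principal=807038-6976=800062; balance=1788767-800062=988705
4. interest=⌊988705·39/10000⌋=3855; principal=807038-3855=803183; balance=988705-803183=185522
5. interest=⌊185522·39/10000⌋=723; principal=min(807038-723,185522)=185522; balance=185522-185522=0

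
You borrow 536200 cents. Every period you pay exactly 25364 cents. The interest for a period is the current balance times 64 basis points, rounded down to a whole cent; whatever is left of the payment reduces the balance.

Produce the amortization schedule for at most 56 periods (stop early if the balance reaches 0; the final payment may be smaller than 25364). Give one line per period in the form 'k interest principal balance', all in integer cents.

1 3431 21933 514267
2 3291 22073 492194
3 3150 22214 469980
4 3007 22357 447623
5 2864 22500 425123
6 2720 22644 402479
7 2575 22789 379690
8 2430 22934 356756
9 2283 23081 333675
10 2135 23229 310446
11 1986 23378 287068
12 1837 23527 263541
13 1686 23678 239863
14 1535 23829 216034
15 1382 23982 192052
16 1229 24135 167917
17 1074 24290 143627
18 919 24445 119182
19 762 24602 94580
20 605 24759 69821
21 446 24918 44903
22 287 25077 19826
23 126 19826 0

1. interest=⌊536200·64/10000⌋=3431; principal=25364-3431=21933; balance=536200-21933=514267
2. interest=⌊514267·64/10000⌋=3291; principal=25364-3291=22073; balance=514267-22073=492194
3. interest=⌊492194·64/10000⌋=3150; principal=25364-3150=22214; balance=492194-22214=469980
4. interest=⌊469980·64/10000⌋=3007; principal=25364-3007=22357; balance=469980-22357=447623
5. interest=⌊447623·64/10000⌋=2864; principal=25364-2864=22500; balance=447623-22500=425123
6. interest=⌊425123·64/10000⌋=2720; principal=25364-2720=22644; balance=425123-22644=402479
7. interest=⌊402479·64/10000⌋=2575; principal=25364-2575=22789; balance=402479-22789=379690
8. interest=⌊379690·64/10000⌋=2430; principal=25364-2430=22934; balance=379690-22934=356756
9. interest=⌊356756·64/10000⌋=2283; principal=25364-2283=23081; balance=356756-23081=333675
10. interest=⌊333675·64/10000⌋=2135; principal=25364-2135=23229; balance=333675-23229=310446
11. interest=⌊310446·64/10000⌋=1986; principal=25364-1986=23378; balance=310446-23378=287068
12. interest=⌊287068·64/10000⌋=1837; principal=25364-1837=23527; balance=287068-23527=263541
13. interest=⌊263541·64/10000⌋=1686; principal=25364-1686=23678; balance=263541-23678=239863
14. interest=⌊239863·64/10000⌋=1535; principal=25364-1535=23829; balance=239863-23829=216034
15. interest=⌊216034·64/10000⌋=1382; principal=25364-1382=23982; balance=216034-23982=192052
16. interest=⌊192052·64/10000⌋=1229; principal=25364-1229=24135; balance=192052-24135=167917
17. interest=⌊167917·64/10000⌋=1074; principal=25364-1074=24290; balance=167917-24290=143627
18. interest=⌊143627·64/10000⌋=919; principal=25364-919=24445; balance=143627-24445=119182
19. interest=⌊119182·64/10000⌋=762; principal=25364-762=24602; balance=119182-24602=94580
20. interest=⌊94580·64/10000⌋=605; principal=25364-605=24759; balance=94580-24759=69821
21. interest=⌊69821·64/10000⌋=446; principal=25364-446=24918; balance=69821-24918=44903
22. interest=⌊44903·64/10000⌋=287; principal=25364-287=25077; balance=44903-25077=19826
23. interest=⌊19826·64/10000⌋=126; principal=min(25364-126,19826)=19826; balance=19826-19826=0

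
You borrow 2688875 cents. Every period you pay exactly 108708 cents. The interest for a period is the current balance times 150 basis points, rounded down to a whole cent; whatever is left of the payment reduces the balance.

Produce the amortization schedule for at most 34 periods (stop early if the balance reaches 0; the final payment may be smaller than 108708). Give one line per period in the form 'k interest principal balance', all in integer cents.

1. interest=⌊2688875·150/10000⌋=40333; principal=108708-40333=68375; balance=2688875-68375=2620500
2. interest=⌊2620500·150/10000⌋=39307; principal=108708-39307=69401; balance=2620500-69401=2551099
3. interest=⌊2551099·150/10000⌋=38266; principal=108708-38266=70442; balance=2551099-70442=2480657
4. interest=⌊2480657·150/10000⌋=37209; principal=108708-37209=71499; balance=2480657-71499=2409158
5. interest=⌊2409158·150/10000⌋=36137; principal=108708-36137=72571; balance=2409158-72571=2336587
6. interest=⌊2336587·150/10000⌋=35048; principal=108708-35048=73660; balance=2336587-73660=2262927
7. interest=⌊2262927·150/10000⌋=33943; principal=108708-33943=74765; balance=2262927-74765=2188162
8. interest=⌊2188162·150/10000⌋=32822; principal=108708-32822=75886; balance=2188162-75886=2112276
9. interest=⌊2112276·150/10000⌋=31684; principal=108708-31684=77024; balance=2112276-77024=2035252
10. interest=⌊2035252·150/10000⌋=30528; principal=108708-30528=78180; balance=2035252-78180=1957072
11. interest=⌊1957072·150/10000⌋=29356; principal=108708-29356=79352; balance=1957072-79352=1877720
12. interest=⌊1877720·150/10000⌋=28165; principal=108708-28165=80543; balance=1877720-80543=1797177
13. interest=⌊1797177·150/10000⌋=26957; principal=108708-26957=81751; balance=1797177-81751=1715426
14. interest=⌊1715426·150/10000⌋=25731; principal=108708-25731=82977; balance=1715426-82977=1632449
15. interest=⌊1632449·150/10000⌋=24486; principal=108708-24486=84222; balance=1632449-84222=1548227
16. interest=⌊1548227·150/10000⌋=23223; principal=108708-23223=85485; balance=1548227-85485=1462742
17. interest=⌊1462742·150/10000⌋=21941; principal=108708-21941=86767; balance=1462742-86767=1375975
18. interest=⌊1375975·150/10000⌋=20639; principal=108708-20639=88069; balance=1375975-88069=1287906
19. interest=⌊1287906·150/10000⌋=19318; principal=108708-19318=89390; balance=1287906-89390=1198516
20. interest=⌊1198516·150/10000⌋=17977; principal=108708-17977=90731; balance=1198516-90731=1107785
21. interest=⌊1107785·150/10000⌋=16616; principal=108708-16616=92092; balance=1107785-92092=1015693
22. interest=⌊1015693·150/10000⌋=15235; principal=108708-15235=93473; balance=1015693-93473=922220
23. interest=⌊922220·150/10000⌋=13833; principal=108708-13833=94875; balance=922220-94875=827345
24. interest=⌊827345·150/10000⌋=12410; principal=108708-12410=96298; balance=827345-96298=731047
25. interest=⌊731047·150/10000⌋=10965; principal=108708-10965=97743; balance=731047-97743=633304
26. interest=⌊633304·150/10000⌋=9499; principal=108708-9499=99209; balance=633304-99209=534095
27. interest=⌊534095·150/10000⌋=8011; principal=108708-8011=100697; balance=534095-100697=433398
28. interest=⌊433398·150/10000⌋=6500; principal=108708-6500=102208; balance=433398-102208=331190
29. interest=⌊331190·150/10000⌋=4967; principal=108708-4967=103741; balance=331190-103741=227449
30. interest=⌊227449·150/10000⌋=3411; principal=108708-3411=105297; balance=227449-105297=122152
31. interest=⌊122152·150/10000⌋=1832; principal=108708-1832=106876; balance=122152-106876=15276
32. interest=⌊15276·150/10000⌋=229; principal=min(108708-229,15276)=15276; balance=15276-15276=0

1 40333 68375 2620500
2 39307 69401 2551099
3 38266 70442 2480657
4 37209 71499 2409158
5 36137 72571 2336587
6 35048 73660 2262927
7 33943 74765 2188162
8 32822 75886 2112276
9 31684 77024 2035252
10 30528 78180 1957072
11 29356 79352 1877720
12 28165 80543 1797177
13 26957 81751 1715426
14 25731 82977 1632449
15 24486 84222 1548227
16 23223 85485 1462742
17 21941 86767 1375975
18 20639 88069 1287906
19 19318 89390 1198516
20 17977 90731 1107785
21 16616 92092 1015693
22 15235 93473 922220
23 13833 94875 827345
24 12410 96298 731047
25 10965 97743 633304
26 9499 99209 534095
27 8011 100697 433398
28 6500 102208 331190
29 4967 103741 227449
30 3411 105297 122152
31 1832 106876 15276
32 229 15276 0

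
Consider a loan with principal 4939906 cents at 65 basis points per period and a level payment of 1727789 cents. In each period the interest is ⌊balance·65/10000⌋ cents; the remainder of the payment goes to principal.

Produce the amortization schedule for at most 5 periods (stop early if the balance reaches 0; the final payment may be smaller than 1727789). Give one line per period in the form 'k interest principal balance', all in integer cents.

1. interest=⌊4939906·65/10000⌋=32109; principal=1727789-32109=1695680; balance=4939906-1695680=3244226
2. interest=⌊3244226·65/10000⌋=21087; principal=1727789-21087=1706702; balance=3244226-1706702=1537524
3. interest=⌊1537524·65/10000⌋=9993; principal=min(1727789-9993,1537524)=1537524; balance=1537524-1537524=0

1 32109 1695680 3244226
2 21087 1706702 1537524
3 9993 1537524 0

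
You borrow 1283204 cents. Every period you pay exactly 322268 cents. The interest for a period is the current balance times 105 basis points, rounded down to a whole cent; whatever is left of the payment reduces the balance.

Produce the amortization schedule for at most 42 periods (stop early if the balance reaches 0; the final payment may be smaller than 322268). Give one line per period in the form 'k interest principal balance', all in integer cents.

1 13473 308795 974409
2 10231 312037 662372
3 6954 315314 347058
4 3644 318624 28434
5 298 28434 0

1. interest=⌊1283204·105/10000⌋=13473; principal=322268-13473=308795; balance=1283204-308795=974409
2. interest=⌊974409·105/10000⌋=10231; principal=322268-10231=312037; balance=974409-312037=662372
3. interest=⌊662372·105/10000⌋=6954; principal=322268-6954=315314; balance=662372-315314=347058
4. interest=⌊347058·105/10000⌋=3644; principal=322268-3644=318624; balance=347058-318624=28434
5. interest=⌊28434·105/10000⌋=298; principal=min(322268-298,28434)=28434; balance=28434-28434=0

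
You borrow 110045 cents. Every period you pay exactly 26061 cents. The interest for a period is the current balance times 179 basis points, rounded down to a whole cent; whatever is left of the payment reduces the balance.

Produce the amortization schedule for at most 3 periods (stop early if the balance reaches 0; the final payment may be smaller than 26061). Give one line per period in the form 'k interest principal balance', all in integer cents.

1 1969 24092 85953
2 1538 24523 61430
3 1099 24962 36468

1. interest=⌊110045·179/10000⌋=1969; principal=26061-1969=24092; balance=110045-24092=85953
2. interest=⌊85953·179/10000⌋=1538; principal=26061-1538=24523; balance=85953-24523=61430
3. interest=⌊61430·179/10000⌋=1099; principal=26061-1099=24962; balance=61430-24962=36468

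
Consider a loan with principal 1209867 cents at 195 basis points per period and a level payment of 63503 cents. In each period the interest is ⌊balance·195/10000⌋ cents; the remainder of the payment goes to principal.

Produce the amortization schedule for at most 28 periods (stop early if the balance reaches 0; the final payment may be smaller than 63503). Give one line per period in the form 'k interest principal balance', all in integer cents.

1 23592 39911 1169956
2 22814 40689 1129267
3 22020 41483 1087784
4 21211 42292 1045492
5 20387 43116 1002376
6 19546 43957 958419
7 18689 44814 913605
8 17815 45688 867917
9 16924 46579 821338
10 16016 47487 773851
11 15090 48413 725438
12 14146 49357 676081
13 13183 50320 625761
14 12202 51301 574460
15 11201 52302 522158
16 10182 53321 468837
17 9142 54361 414476
18 8082 55421 359055
19 7001 56502 302553
20 5899 57604 244949
21 4776 58727 186222
22 3631 59872 126350
23 2463 61040 65310
24 1273 62230 3080
25 60 3080 0

1. interest=⌊1209867·195/10000⌋=23592; principal=63503-23592=39911; balance=1209867-39911=1169956
2. interest=⌊1169956·195/10000⌋=22814; principal=63503-22814=40689; balance=1169956-40689=1129267
3. interest=⌊1129267·195/10000⌋=22020; principal=63503-22020=41483; balance=1129267-41483=1087784
4. interest=⌊1087784·195/10000⌋=21211; principal=63503-21211=42292; balance=1087784-42292=1045492
5. interest=⌊1045492·195/10000⌋=20387; principal=63503-20387=43116; balance=1045492-43116=1002376
6. interest=⌊1002376·195/10000⌋=19546; principal=63503-19546=43957; balance=1002376-43957=958419
7. interest=⌊958419·195/10000⌋=18689; principal=63503-18689=44814; balance=958419-44814=913605
8. interest=⌊913605·195/10000⌋=17815; principal=63503-17815=45688; balance=913605-45688=867917
9. interest=⌊867917·195/10000⌋=16924; principal=63503-16924=46579; balance=867917-46579=821338
10. interest=⌊821338·195/10000⌋=16016; principal=63503-16016=47487; balance=821338-47487=773851
11. interest=⌊773851·195/10000⌋=15090; principal=63503-15090=48413; balance=773851-48413=725438
12. interest=⌊725438·195/10000⌋=14146; principal=63503-14146=49357; balance=725438-49357=676081
13. interest=⌊676081·195/10000⌋=13183; principal=63503-13183=50320; balance=676081-50320=625761
14. interest=⌊625761·195/10000⌋=12202; principal=63503-12202=51301; balance=625761-51301=574460
15. interest=⌊574460·195/10000⌋=11201; principal=63503-11201=52302; balance=574460-52302=522158
16. interest=⌊522158·195/10000⌋=10182; principal=63503-10182=53321; balance=522158-53321=468837
17. interest=⌊468837·195/10000⌋=9142; principal=63503-9142=54361; balance=468837-54361=414476
18. interest=⌊414476·195/10000⌋=8082; principal=63503-8082=55421; balance=414476-55421=359055
19. interest=⌊359055·195/10000⌋=7001; principal=63503-7001=56502; balance=359055-56502=302553
20. interest=⌊302553·195/10000⌋=5899; principal=63503-5899=57604; balance=302553-57604=244949
21. interest=⌊244949·195/10000⌋=4776; principal=63503-4776=58727; balance=244949-58727=186222
22. interest=⌊186222·195/10000⌋=3631; principal=63503-3631=59872; balance=186222-59872=126350
23. interest=⌊126350·195/10000⌋=2463; principal=63503-2463=61040; balance=126350-61040=65310
24. interest=⌊65310·195/10000⌋=1273; principal=63503-1273=62230; balance=65310-62230=3080
25. interest=⌊3080·195/10000⌋=60; principal=min(63503-60,3080)=3080; balance=3080-3080=0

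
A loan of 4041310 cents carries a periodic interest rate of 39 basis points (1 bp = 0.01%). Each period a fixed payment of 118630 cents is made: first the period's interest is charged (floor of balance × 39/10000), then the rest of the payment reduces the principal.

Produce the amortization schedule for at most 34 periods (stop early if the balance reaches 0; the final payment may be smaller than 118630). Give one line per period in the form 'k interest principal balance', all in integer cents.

1. interest=⌊4041310·39/10000⌋=15761; principal=118630-15761=102869; balance=4041310-102869=3938441
2. interest=⌊3938441·39/10000⌋=15359; principal=118630-15359=103271; balance=3938441-103271=3835170
3. interest=⌊3835170·39/10000⌋=14957; principal=118630-14957=103673; balance=3835170-103673=3731497
4. interest=⌊3731497·39/10000⌋=14552; principal=118630-14552=104078; balance=3731497-104078=3627419
5. interest=⌊3627419·39/10000⌋=14146; principal=118630-14146=104484; balance=3627419-104484=3522935
6. interest=⌊3522935·39/10000⌋=13739; principal=118630-13739=104891; balance=3522935-104891=3418044
7. interest=⌊3418044·39/10000⌋=13330; principal=118630-13330=105300; balance=3418044-105300=3312744
8. interest=⌊3312744·39/10000⌋=12919; principal=118630-12919=105711; balance=3312744-105711=3207033
9. interest=⌊3207033·39/10000⌋=12507; principal=118630-12507=106123; balance=3207033-106123=3100910
10. interest=⌊3100910·39/10000⌋=12093; principal=118630-12093=106537; balance=3100910-106537=2994373
11. interest=⌊2994373·39/10000⌋=11678; principal=118630-11678=106952; balance=2994373-106952=2887421
12. interest=⌊2887421·39/10000⌋=11260; principal=118630-11260=107370; balance=2887421-107370=2780051
13. interest=⌊2780051·39/10000⌋=10842; principal=118630-10842=107788; balance=2780051-107788=2672263
14. interest=⌊2672263·39/10000⌋=10421; principal=118630-10421=108209; balance=2672263-108209=2564054
15. interest=⌊2564054·39/10000⌋=9999; principal=118630-9999=108631; balance=2564054-108631=2455423
16. interest=⌊2455423·39/10000⌋=9576; principal=118630-9576=109054; balance=2455423-109054=2346369
17. interest=⌊2346369·39/10000⌋=9150; principal=118630-9150=109480; balance=2346369-109480=2236889
18. interest=⌊2236889·39/10000⌋=8723; principal=118630-8723=109907; balance=2236889-109907=2126982
19. interest=⌊2126982·39/10000⌋=8295; principal=118630-8295=110335; balance=2126982-110335=2016647
20. interest=⌊2016647·39/10000⌋=7864; principal=118630-7864=110766; balance=2016647-110766=1905881
21. interest=⌊1905881·39/10000⌋=7432; principal=118630-7432=111198; balance=1905881-111198=1794683
22. interest=⌊1794683·39/10000⌋=6999; principal=118630-6999=111631; balance=1794683-111631=1683052
23. interest=⌊1683052·39/10000⌋=6563; principal=118630-6563=112067; balance=1683052-112067=1570985
24. interest=⌊1570985·39/10000⌋=6126; principal=118630-6126=112504; balance=1570985-112504=1458481
25. interest=⌊1458481·39/10000⌋=5688; principal=118630-5688=112942; balance=1458481-112942=1345539
26. interest=⌊1345539·39/10000⌋=5247; principal=118630-5247=113383; balance=1345539-113383=1232156
27. interest=⌊1232156·39/10000⌋=4805; principal=118630-4805=113825; balance=1232156-113825=1118331
28. interest=⌊1118331·39/10000⌋=4361; principal=118630-4361=114269; balance=1118331-114269=1004062
29. interest=⌊1004062·39/10000⌋=3915; principal=118630-3915=114715; balance=1004062-114715=889347
30. interest=⌊889347·39/10000⌋=3468; principal=118630-3468=115162; balance=889347-115162=774185
31. interest=⌊774185·39/10000⌋=3019; principal=118630-3019=115611; balance=774185-115611=658574
32. interest=⌊658574·39/10000⌋=2568; principal=118630-2568=116062; balance=658574-116062=542512
33. interest=⌊542512·39/10000⌋=2115; principal=118630-2115=116515; balance=542512-116515=425997
34. interest=⌊425997·39/10000⌋=1661; principal=118630-1661=116969; balance=425997-116969=309028

1 15761 102869 3938441
2 15359 103271 3835170
3 14957 103673 3731497
4 14552 104078 3627419
5 14146 104484 3522935
6 13739 104891 3418044
7 13330 105300 3312744
8 12919 105711 3207033
9 12507 106123 3100910
10 12093 106537 2994373
11 11678 106952 2887421
12 11260 107370 2780051
13 10842 107788 2672263
14 10421 108209 2564054
15 9999 108631 2455423
16 9576 109054 2346369
17 9150 109480 2236889
18 8723 109907 2126982
19 8295 110335 2016647
20 7864 110766 1905881
21 7432 111198 1794683
22 6999 111631 1683052
23 6563 112067 1570985
24 6126 112504 1458481
25 5688 112942 1345539
26 5247 113383 1232156
27 4805 113825 1118331
28 4361 114269 1004062
29 3915 114715 889347
30 3468 115162 774185
31 3019 115611 658574
32 2568 116062 542512
33 2115 116515 425997
34 1661 116969 309028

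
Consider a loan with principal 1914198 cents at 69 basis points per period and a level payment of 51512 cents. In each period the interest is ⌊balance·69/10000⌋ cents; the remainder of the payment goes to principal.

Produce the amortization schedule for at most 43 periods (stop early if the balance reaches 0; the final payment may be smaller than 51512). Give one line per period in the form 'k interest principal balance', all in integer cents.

1. interest=⌊1914198·69/10000⌋=13207; principal=51512-13207=38305; balance=1914198-38305=1875893
2. interest=⌊1875893·69/10000⌋=12943; principal=51512-12943=38569; balance=1875893-38569=1837324
3. interest=⌊1837324·69/10000⌋=12677; principal=51512-12677=38835; balance=1837324-38835=1798489
4. interest=⌊1798489·69/10000⌋=12409; principal=51512-12409=39103; balance=1798489-39103=1759386
5. interest=⌊1759386·69/10000⌋=12139; principal=51512-12139=39373; balance=1759386-39373=1720013
6. interest=⌊1720013·69/10000⌋=11868; principal=51512-11868=39644; balance=1720013-39644=1680369
7. interest=⌊1680369·69/10000⌋=11594; principal=51512-11594=39918; balance=1680369-39918=1640451
8. interest=⌊1640451·69/10000⌋=11319; principal=51512-11319=40193; balance=1640451-40193=1600258
9. interest=⌊1600258·69/10000⌋=11041; principal=51512-11041=40471; balance=1600258-40471=1559787
10. interest=⌊1559787·69/10000⌋=10762; principal=51512-10762=40750; balance=1559787-40750=1519037
11. interest=⌊1519037·69/10000⌋=10481; principal=51512-10481=41031; balance=1519037-41031=1478006
12. interest=⌊1478006·69/10000⌋=10198; principal=51512-10198=41314; balance=1478006-41314=1436692
13. interest=⌊1436692·69/10000⌋=9913; principal=51512-9913=41599; balance=1436692-41599=1395093
14. interest=⌊1395093·69/10000⌋=9626; principal=51512-9626=41886; balance=1395093-41886=1353207
15. interest=⌊1353207·69/10000⌋=9337; principal=51512-9337=42175; balance=1353207-42175=1311032
16. interest=⌊1311032·69/10000⌋=9046; principal=51512-9046=42466; balance=1311032-42466=1268566
17. interest=⌊1268566·69/10000⌋=8753; principal=51512-8753=42759; balance=1268566-42759=1225807
18. interest=⌊1225807·69/10000⌋=8458; principal=51512-8458=43054; balance=1225807-43054=1182753
19. interest=⌊1182753·69/10000⌋=8160; principal=51512-8160=43352; balance=1182753-43352=1139401
20. interest=⌊1139401·69/10000⌋=7861; principal=51512-7861=43651; balance=1139401-43651=1095750
21. interest=⌊1095750·69/10000⌋=7560; principal=51512-7560=43952; balance=1095750-43952=1051798
22. interest=⌊1051798·69/10000⌋=7257; principal=51512-7257=44255; balance=1051798-44255=1007543
23. interest=⌊1007543·69/10000⌋=6952; principal=51512-6952=44560; balance=1007543-44560=962983
24. interest=⌊962983·69/10000⌋=6644; principal=51512-6644=44868; balance=962983-44868=918115
25. interest=⌊918115·69/10000⌋=6334; principal=51512-6334=45178; balance=918115-45178=872937
26. interest=⌊872937·69/10000⌋=6023; principal=51512-6023=45489; balance=872937-45489=827448
27. interest=⌊827448·69/10000⌋=5709; principal=51512-5709=45803; balance=827448-45803=781645
28. interest=⌊781645·69/10000⌋=5393; principal=51512-5393=46119; balance=781645-46119=735526
29. interest=⌊735526·69/10000⌋=5075; principal=51512-5075=46437; balance=735526-46437=689089
30. interest=⌊689089·69/10000⌋=4754; principal=51512-4754=46758; balance=689089-46758=642331
31. interest=⌊642331·69/10000⌋=4432; principal=51512-4432=47080; balance=642331-47080=595251
32. interest=⌊595251·69/10000⌋=4107; principal=51512-4107=47405; balance=595251-47405=547846
33. interest=⌊547846·69/10000⌋=3780; principal=51512-3780=47732; balance=547846-47732=500114
34. interest=⌊500114·69/10000⌋=3450; principal=51512-3450=48062; balance=500114-48062=452052
35. interest=⌊452052·69/10000⌋=3119; principal=51512-3119=48393; balance=452052-48393=403659
36. interest=⌊403659·69/10000⌋=2785; principal=51512-2785=48727; balance=403659-48727=354932
37. interest=⌊354932·69/10000⌋=2449; principal=51512-2449=49063; balance=354932-49063=305869
38. interest=⌊305869·69/10000⌋=2110; principal=51512-2110=49402; balance=305869-49402=256467
39. interest=⌊256467·69/10000⌋=1769; principal=51512-1769=49743; balance=256467-49743=206724
40. interest=⌊206724·69/10000⌋=1426; principal=51512-1426=50086; balance=206724-50086=156638
41. interest=⌊156638·69/10000⌋=1080; principal=51512-1080=50432; balance=156638-50432=106206
42. interest=⌊106206·69/10000⌋=732; principal=51512-732=50780; balance=106206-50780=55426
43. interest=⌊55426·69/10000⌋=382; principal=51512-382=51130; balance=55426-51130=4296

1 13207 38305 1875893
2 12943 38569 1837324
3 12677 38835 1798489
4 12409 39103 1759386
5 12139 39373 1720013
6 11868 39644 1680369
7 11594 39918 1640451
8 11319 40193 1600258
9 11041 40471 1559787
10 10762 40750 1519037
11 10481 41031 1478006
12 10198 41314 1436692
13 9913 41599 1395093
14 9626 41886 1353207
15 9337 42175 1311032
16 9046 42466 1268566
17 8753 42759 1225807
18 8458 43054 1182753
19 8160 43352 1139401
20 7861 43651 1095750
21 7560 43952 1051798
22 7257 44255 1007543
23 6952 44560 962983
24 6644 44868 918115
25 6334 45178 872937
26 6023 45489 827448
27 5709 45803 781645
28 5393 46119 735526
29 5075 46437 689089
30 4754 46758 642331
31 4432 47080 595251
32 4107 47405 547846
33 3780 47732 500114
34 3450 48062 452052
35 3119 48393 403659
36 2785 48727 354932
37 2449 49063 305869
38 2110 49402 256467
39 1769 49743 206724
40 1426 50086 156638
41 1080 50432 106206
42 732 50780 55426
43 382 51130 4296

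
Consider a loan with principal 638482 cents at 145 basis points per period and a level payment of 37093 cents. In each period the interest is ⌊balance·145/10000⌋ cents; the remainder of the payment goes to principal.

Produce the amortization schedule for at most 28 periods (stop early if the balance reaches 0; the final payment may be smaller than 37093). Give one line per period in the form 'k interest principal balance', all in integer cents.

1 9257 27836 610646
2 8854 28239 582407
3 8444 28649 553758
4 8029 29064 524694
5 7608 29485 495209
6 7180 29913 465296
7 6746 30347 434949
8 6306 30787 404162
9 5860 31233 372929
10 5407 31686 341243
11 4948 32145 309098
12 4481 32612 276486
13 4009 33084 243402
14 3529 33564 209838
15 3042 34051 175787
16 2548 34545 141242
17 2048 35045 106197
18 1539 35554 70643
19 1024 36069 34574
20 501 34574 0

1. interest=⌊638482·145/10000⌋=9257; principal=37093-9257=27836; balance=638482-27836=610646
2. interest=⌊610646·145/10000⌋=8854; principal=37093-8854=28239; balance=610646-28239=582407
3. interest=⌊582407·145/10000⌋=8444; principal=37093-8444=28649; balance=582407-28649=553758
4. interest=⌊553758·145/10000⌋=8029; principal=37093-8029=29064; balance=553758-29064=524694
5. interest=⌊524694·145/10000⌋=7608; principal=37093-7608=29485; balance=524694-29485=495209
6. interest=⌊495209·145/10000⌋=7180; principal=37093-7180=29913; balance=495209-29913=465296
7. interest=⌊465296·145/10000⌋=6746; principal=37093-6746=30347; balance=465296-30347=434949
8. interest=⌊434949·145/10000⌋=6306; principal=37093-6306=30787; balance=434949-30787=404162
9. interest=⌊404162·145/10000⌋=5860; principal=37093-5860=31233; balance=404162-31233=372929
10. interest=⌊372929·145/10000⌋=5407; principal=37093-5407=31686; balance=372929-31686=341243
11. interest=⌊341243·145/10000⌋=4948; principal=37093-4948=32145; balance=341243-32145=309098
12. interest=⌊309098·145/10000⌋=4481; principal=37093-4481=32612; balance=309098-32612=276486
13. interest=⌊276486·145/10000⌋=4009; principal=37093-4009=33084; balance=276486-33084=243402
14. interest=⌊243402·145/10000⌋=3529; principal=37093-3529=33564; balance=243402-33564=209838
15. interest=⌊209838·145/10000⌋=3042; principal=37093-3042=34051; balance=209838-34051=175787
16. interest=⌊175787·145/10000⌋=2548; principal=37093-2548=34545; balance=175787-34545=141242
17. interest=⌊141242·145/10000⌋=2048; principal=37093-2048=35045; balance=141242-35045=106197
18. interest=⌊106197·145/10000⌋=1539; principal=37093-1539=35554; balance=106197-35554=70643
19. interest=⌊70643·145/10000⌋=1024; principal=37093-1024=36069; balance=70643-36069=34574
20. interest=⌊34574·145/10000⌋=501; principal=min(37093-501,34574)=34574; balance=34574-34574=0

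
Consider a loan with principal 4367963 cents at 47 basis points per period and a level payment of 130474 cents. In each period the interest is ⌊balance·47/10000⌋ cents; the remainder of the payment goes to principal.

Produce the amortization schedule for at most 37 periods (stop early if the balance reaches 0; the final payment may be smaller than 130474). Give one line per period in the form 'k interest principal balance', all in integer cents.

1 20529 109945 4258018
2 20012 110462 4147556
3 19493 110981 4036575
4 18971 111503 3925072
5 18447 112027 3813045
6 17921 112553 3700492
7 17392 113082 3587410
8 16860 113614 3473796
9 16326 114148 3359648
10 15790 114684 3244964
11 15251 115223 3129741
12 14709 115765 3013976
13 14165 116309 2897667
14 13619 116855 2780812
15 13069 117405 2663407
16 12518 117956 2545451
17 11963 118511 2426940
18 11406 119068 2307872
19 10846 119628 2188244
20 10284 120190 2068054
21 9719 120755 1947299
22 9152 121322 1825977
23 8582 121892 1704085
24 8009 122465 1581620
25 7433 123041 1458579
26 6855 123619 1334960
27 6274 124200 1210760
28 5690 124784 1085976
29 5104 125370 960606
30 4514 125960 834646
31 3922 126552 708094
32 3328 127146 580948
33 2730 127744 453204
34 2130 128344 324860
35 1526 128948 195912
36 920 129554 66358
37 311 66358 0

1. interest=⌊4367963·47/10000⌋=20529; principal=130474-20529=109945; balance=4367963-109945=4258018
2. interest=⌊4258018·47/10000⌋=20012; principal=130474-20012=110462; balance=4258018-110462=4147556
3. interest=⌊4147556·47/10000⌋=19493; principal=130474-19493=110981; balance=4147556-110981=4036575
4. interest=⌊4036575·47/10000⌋=18971; principal=130474-18971=111503; balance=4036575-111503=3925072
5. interest=⌊3925072·47/10000⌋=18447; principal=130474-18447=112027; balance=3925072-112027=3813045
6. interest=⌊3813045·47/10000⌋=17921; principal=130474-17921=112553; balance=3813045-112553=3700492
7. interest=⌊3700492·47/10000⌋=17392; principal=130474-17392=113082; balance=3700492-113082=3587410
8. interest=⌊3587410·47/10000⌋=16860; principal=130474-16860=113614; balance=3587410-113614=3473796
9. interest=⌊3473796·47/10000⌋=16326; principal=130474-16326=114148; balance=3473796-114148=3359648
10. interest=⌊3359648·47/10000⌋=15790; principal=130474-15790=114684; balance=3359648-114684=3244964
11. interest=⌊3244964·47/10000⌋=15251; principal=130474-15251=115223; balance=3244964-115223=3129741
12. interest=⌊3129741·47/10000⌋=14709; principal=130474-14709=115765; balance=3129741-115765=3013976
13. interest=⌊3013976·47/10000⌋=14165; principal=130474-14165=116309; balance=3013976-116309=2897667
14. interest=⌊2897667·47/10000⌋=13619; principal=130474-13619=116855; balance=2897667-116855=2780812
15. interest=⌊2780812·47/10000⌋=13069; principal=130474-13069=117405; balance=2780812-117405=2663407
16. interest=⌊2663407·47/10000⌋=12518; principal=130474-12518=117956; balance=2663407-117956=2545451
17. interest=⌊2545451·47/10000⌋=11963; principal=130474-11963=118511; balance=2545451-118511=2426940
18. interest=⌊2426940·47/10000⌋=11406; principal=130474-11406=119068; balance=2426940-119068=2307872
19. interest=⌊2307872·47/10000⌋=10846; principal=130474-10846=119628; balance=2307872-119628=2188244
20. interest=⌊2188244·47/10000⌋=10284; principal=130474-10284=120190; balance=2188244-120190=2068054
21. interest=⌊2068054·47/10000⌋=9719; principal=130474-9719=120755; balance=2068054-120755=1947299
22. interest=⌊1947299·47/10000⌋=9152; principal=130474-9152=121322; balance=1947299-121322=1825977
23. interest=⌊1825977·47/10000⌋=8582; principal=130474-8582=121892; balance=1825977-121892=1704085
24. interest=⌊1704085·47/10000⌋=8009; principal=130474-8009=122465; balance=1704085-122465=1581620
25. interest=⌊1581620·47/10000⌋=7433; principal=130474-7433=123041; balance=1581620-123041=1458579
26. interest=⌊1458579·47/10000⌋=6855; principal=130474-6855=123619; balance=1458579-123619=1334960
27. interest=⌊1334960·47/10000⌋=6274; principal=130474-6274=124200; balance=1334960-124200=1210760
28. interest=⌊1210760·47/10000⌋=5690; principal=130474-5690=124784; balance=1210760-124784=1085976
29. interest=⌊1085976·47/10000⌋=5104; principal=130474-5104=125370; balance=1085976-125370=960606
30. interest=⌊960606·47/10000⌋=4514; principal=130474-4514=125960; balance=960606-125960=834646
31. interest=⌊834646·47/10000⌋=3922; principal=130474-3922=126552; balance=834646-126552=708094
32. interest=⌊708094·47/10000⌋=3328; principal=130474-3328=127146; balance=708094-127146=580948
33. interest=⌊580948·47/10000⌋=2730; principal=130474-2730=127744; balance=580948-127744=453204
34. interest=⌊453204·47/10000⌋=2130; principal=130474-2130=128344; balance=453204-128344=324860
35. interest=⌊324860·47/10000⌋=1526; principal=130474-1526=128948; balance=324860-128948=195912
36. interest=⌊195912·47/10000⌋=920; principal=130474-920=129554; balance=195912-129554=66358
37. interest=⌊66358·47/10000⌋=311; principal=min(130474-311,66358)=66358; balance=66358-66358=0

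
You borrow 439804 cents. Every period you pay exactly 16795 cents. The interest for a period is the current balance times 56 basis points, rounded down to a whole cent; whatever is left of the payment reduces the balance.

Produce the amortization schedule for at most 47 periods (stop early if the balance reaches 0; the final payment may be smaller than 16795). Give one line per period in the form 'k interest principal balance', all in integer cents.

1 2462 14333 425471
2 2382 14413 411058
3 2301 14494 396564
4 2220 14575 381989
5 2139 14656 367333
6 2057 14738 352595
7 1974 14821 337774
8 1891 14904 322870
9 1808 14987 307883
10 1724 15071 292812
11 1639 15156 277656
12 1554 15241 262415
13 1469 15326 247089
14 1383 15412 231677
15 1297 15498 216179
16 1210 15585 200594
17 1123 15672 184922
18 1035 15760 169162
19 947 15848 153314
20 858 15937 137377
21 769 16026 121351
22 679 16116 105235
23 589 16206 89029
24 498 16297 72732
25 407 16388 56344
26 315 16480 39864
27 223 16572 23292
28 130 16665 6627
29 37 6627 0

1. interest=⌊439804·56/10000⌋=2462; principal=16795-2462=14333; balance=439804-14333=425471
2. interest=⌊425471·56/10000⌋=2382; principal=16795-2382=14413; balance=425471-14413=411058
3. interest=⌊411058·56/10000⌋=2301; principal=16795-2301=14494; balance=411058-14494=396564
4. interest=⌊396564·56/10000⌋=2220; principal=16795-2220=14575; balance=396564-14575=381989
5. interest=⌊381989·56/10000⌋=2139; principal=16795-2139=14656; balance=381989-14656=367333
6. interest=⌊367333·56/10000⌋=2057; principal=16795-2057=14738; balance=367333-14738=352595
7. interest=⌊352595·56/10000⌋=1974; principal=16795-1974=14821; balance=352595-14821=337774
8. interest=⌊337774·56/10000⌋=1891; principal=16795-1891=14904; balance=337774-14904=322870
9. interest=⌊322870·56/10000⌋=1808; principal=16795-1808=14987; balance=322870-14987=307883
10. interest=⌊307883·56/10000⌋=1724; principal=16795-1724=15071; balance=307883-15071=292812
11. interest=⌊292812·56/10000⌋=1639; principal=16795-1639=15156; balance=292812-15156=277656
12. interest=⌊277656·56/10000⌋=1554; principal=16795-1554=15241; balance=277656-15241=262415
13. interest=⌊262415·56/10000⌋=1469; principal=16795-1469=15326; balance=262415-15326=247089
14. interest=⌊247089·56/10000⌋=1383; principal=16795-1383=15412; balance=247089-15412=231677
15. interest=⌊231677·56/10000⌋=1297; principal=16795-1297=15498; balance=231677-15498=216179
16. interest=⌊216179·56/10000⌋=1210; principal=16795-1210=15585; balance=216179-15585=200594
17. interest=⌊200594·56/10000⌋=1123; principal=16795-1123=15672; balance=200594-15672=184922
18. interest=⌊184922·56/10000⌋=1035; principal=16795-1035=15760; balance=184922-15760=169162
19. interest=⌊169162·56/10000⌋=947; principal=16795-947=15848; balance=169162-15848=153314
20. interest=⌊153314·56/10000⌋=858; principal=16795-858=15937; balance=153314-15937=137377
21. interest=⌊137377·56/10000⌋=769; principal=16795-769=16026; balance=137377-16026=121351
22. interest=⌊121351·56/10000⌋=679; principal=16795-679=16116; balance=121351-16116=105235
23. interest=⌊105235·56/10000⌋=589; principal=16795-589=16206; balance=105235-16206=89029
24. interest=⌊89029·56/10000⌋=498; principal=16795-498=16297; balance=89029-16297=72732
25. interest=⌊72732·56/10000⌋=407; principal=16795-407=16388; balance=72732-16388=56344
26. interest=⌊56344·56/10000⌋=315; principal=16795-315=16480; balance=56344-16480=39864
27. interest=⌊39864·56/10000⌋=223; principal=16795-223=16572; balance=39864-16572=23292
28. interest=⌊23292·56/10000⌋=130; principal=16795-130=16665; balance=23292-16665=6627
29. interest=⌊6627·56/10000⌋=37; principal=min(16795-37,6627)=6627; balance=6627-6627=0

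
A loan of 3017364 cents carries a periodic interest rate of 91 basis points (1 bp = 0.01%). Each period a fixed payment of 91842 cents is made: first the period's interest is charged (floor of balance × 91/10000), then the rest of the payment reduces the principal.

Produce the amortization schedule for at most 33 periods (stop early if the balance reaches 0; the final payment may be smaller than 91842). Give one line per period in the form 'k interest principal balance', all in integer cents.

1. interest=⌊3017364·91/10000⌋=27458; principal=91842-27458=64384; balance=3017364-64384=2952980
2. interest=⌊2952980·91/10000⌋=26872; principal=91842-26872=64970; balance=2952980-64970=2888010
3. interest=⌊2888010·91/10000⌋=26280; principal=91842-26280=65562; balance=2888010-65562=2822448
4. interest=⌊2822448·91/10000⌋=25684; principal=91842-25684=66158; balance=2822448-66158=2756290
5. interest=⌊2756290·91/10000⌋=25082; principal=91842-25082=66760; balance=2756290-66760=2689530
6. interest=⌊2689530·91/10000⌋=24474; principal=91842-24474=67368; balance=2689530-67368=2622162
7. interest=⌊2622162·91/10000⌋=23861; principal=91842-23861=67981; balance=2622162-67981=2554181
8. interest=⌊2554181·91/10000⌋=23243; principal=91842-23243=68599; balance=2554181-68599=2485582
9. interest=⌊2485582·91/10000⌋=22618; principal=91842-22618=69224; balance=2485582-69224=2416358
10. interest=⌊2416358·91/10000⌋=21988; principal=91842-21988=69854; balance=2416358-69854=2346504
11. interest=⌊2346504·91/10000⌋=21353; principal=91842-21353=70489; balance=2346504-70489=2276015
12. interest=⌊2276015·91/10000⌋=20711; principal=91842-20711=71131; balance=2276015-71131=2204884
13. interest=⌊2204884·91/10000⌋=20064; principal=91842-20064=71778; balance=2204884-71778=2133106
14. interest=⌊2133106·91/10000⌋=19411; principal=91842-19411=72431; balance=2133106-72431=2060675
15. interest=⌊2060675·91/10000⌋=18752; principal=91842-18752=73090; balance=2060675-73090=1987585
16. interest=⌊1987585·91/10000⌋=18087; principal=91842-18087=73755; balance=1987585-73755=1913830
17. interest=⌊1913830·91/10000⌋=17415; principal=91842-17415=74427; balance=1913830-74427=1839403
18. interest=⌊1839403·91/10000⌋=16738; principal=91842-16738=75104; balance=1839403-75104=1764299
19. interest=⌊1764299·91/10000⌋=16055; principal=91842-16055=75787; balance=1764299-75787=1688512
20. interest=⌊1688512·91/10000⌋=15365; principal=91842-15365=76477; balance=1688512-76477=1612035
21. interest=⌊1612035·91/10000⌋=14669; principal=91842-14669=77173; balance=1612035-77173=1534862
22. interest=⌊1534862·91/10000⌋=13967; principal=91842-13967=77875; balance=1534862-77875=1456987
23. interest=⌊1456987·91/10000⌋=13258; principal=91842-13258=78584; balance=1456987-78584=1378403
24. interest=⌊1378403·91/10000⌋=12543; principal=91842-12543=79299; balance=1378403-79299=1299104
25. interest=⌊1299104·91/10000⌋=11821; principal=91842-11821=80021; balance=1299104-80021=1219083
26. interest=⌊1219083·91/10000⌋=11093; principal=91842-11093=80749; balance=1219083-80749=1138334
27. interest=⌊1138334·91/10000⌋=10358; principal=91842-10358=81484; balance=1138334-81484=1056850
28. interest=⌊1056850·91/10000⌋=9617; principal=91842-9617=82225; balance=1056850-82225=974625
29. interest=⌊974625·91/10000⌋=8869; principal=91842-8869=82973; balance=974625-82973=891652
30. interest=⌊891652·91/10000⌋=8114; principal=91842-8114=83728; balance=891652-83728=807924
31. interest=⌊807924·91/10000⌋=7352; principal=91842-7352=84490; balance=807924-84490=723434
32. interest=⌊723434·91/10000⌋=6583; principal=91842-6583=85259; balance=723434-85259=638175
33. interest=⌊638175·91/10000⌋=5807; principal=91842-5807=86035; balance=638175-86035=552140

1 27458 64384 2952980
2 26872 64970 2888010
3 26280 65562 2822448
4 25684 66158 2756290
5 25082 66760 2689530
6 24474 67368 2622162
7 23861 67981 2554181
8 23243 68599 2485582
9 22618 69224 2416358
10 21988 69854 2346504
11 21353 70489 2276015
12 20711 71131 2204884
13 20064 71778 2133106
14 19411 72431 2060675
15 18752 73090 1987585
16 18087 73755 1913830
17 17415 74427 1839403
18 16738 75104 1764299
19 16055 75787 1688512
20 15365 76477 1612035
21 14669 77173 1534862
22 13967 77875 1456987
23 13258 78584 1378403
24 12543 79299 1299104
25 11821 80021 1219083
26 11093 80749 1138334
27 10358 81484 1056850
28 9617 82225 974625
29 8869 82973 891652
30 8114 83728 807924
31 7352 84490 723434
32 6583 85259 638175
33 5807 86035 552140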